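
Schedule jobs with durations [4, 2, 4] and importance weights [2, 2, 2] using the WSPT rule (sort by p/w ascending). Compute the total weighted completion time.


Compute p/w ratios and sort ascending (WSPT): [(2, 2), (4, 2), (4, 2)]
Compute weighted completion times:
  Job (p=2,w=2): C=2, w*C=2*2=4
  Job (p=4,w=2): C=6, w*C=2*6=12
  Job (p=4,w=2): C=10, w*C=2*10=20
Total weighted completion time = 36

36


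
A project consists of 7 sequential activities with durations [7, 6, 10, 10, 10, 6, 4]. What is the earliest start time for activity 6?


Activity 6 starts after activities 1 through 5 complete.
Predecessor durations: [7, 6, 10, 10, 10]
ES = 7 + 6 + 10 + 10 + 10 = 43

43


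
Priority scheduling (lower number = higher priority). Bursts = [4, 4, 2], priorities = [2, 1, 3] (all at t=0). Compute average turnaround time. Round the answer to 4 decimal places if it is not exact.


Sort by priority (ascending = highest first):
Order: [(1, 4), (2, 4), (3, 2)]
Completion times:
  Priority 1, burst=4, C=4
  Priority 2, burst=4, C=8
  Priority 3, burst=2, C=10
Average turnaround = 22/3 = 7.3333

7.3333


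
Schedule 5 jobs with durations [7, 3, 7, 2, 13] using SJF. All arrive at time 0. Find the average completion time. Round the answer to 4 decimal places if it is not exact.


SJF order (ascending): [2, 3, 7, 7, 13]
Completion times:
  Job 1: burst=2, C=2
  Job 2: burst=3, C=5
  Job 3: burst=7, C=12
  Job 4: burst=7, C=19
  Job 5: burst=13, C=32
Average completion = 70/5 = 14.0

14.0


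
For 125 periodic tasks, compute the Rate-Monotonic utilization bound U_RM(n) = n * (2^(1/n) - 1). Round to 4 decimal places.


Compute 2^(1/125) = 1.0055605804
Subtract 1: 1.0055605804 - 1 = 0.0055605804
Multiply by n: 125 * 0.0055605804 = 0.6950725500
Round to 4 dp: 0.6951

0.6951


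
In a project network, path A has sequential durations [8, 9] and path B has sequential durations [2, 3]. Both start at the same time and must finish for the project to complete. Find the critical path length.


Path A total = 8 + 9 = 17
Path B total = 2 + 3 = 5
Critical path = longest path = max(17, 5) = 17

17


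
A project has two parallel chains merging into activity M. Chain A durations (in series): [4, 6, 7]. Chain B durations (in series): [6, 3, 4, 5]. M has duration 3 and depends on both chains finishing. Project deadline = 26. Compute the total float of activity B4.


Forward pass: ES(B4) = sum of predecessors on chain B = 13
EF = ES + duration = 13 + 5 = 18
Backward pass: LF(M) = deadline = 26; LS(M) = 26 - 3 = 23
LF(B4) = LS(M) - sum(successors on chain B) = 23 - 0 = 23
LS = LF - duration = 23 - 5 = 18
Total float = LS - ES = 18 - 13 = 5

5


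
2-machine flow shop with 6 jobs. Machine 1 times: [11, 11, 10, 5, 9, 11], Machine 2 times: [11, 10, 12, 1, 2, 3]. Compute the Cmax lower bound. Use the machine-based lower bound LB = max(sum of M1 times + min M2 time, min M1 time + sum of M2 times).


LB1 = sum(M1 times) + min(M2 times) = 57 + 1 = 58
LB2 = min(M1 times) + sum(M2 times) = 5 + 39 = 44
Lower bound = max(LB1, LB2) = max(58, 44) = 58

58


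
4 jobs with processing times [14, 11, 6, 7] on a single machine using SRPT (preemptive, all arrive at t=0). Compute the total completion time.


Since all jobs arrive at t=0, SRPT equals SPT ordering.
SPT order: [6, 7, 11, 14]
Completion times:
  Job 1: p=6, C=6
  Job 2: p=7, C=13
  Job 3: p=11, C=24
  Job 4: p=14, C=38
Total completion time = 6 + 13 + 24 + 38 = 81

81


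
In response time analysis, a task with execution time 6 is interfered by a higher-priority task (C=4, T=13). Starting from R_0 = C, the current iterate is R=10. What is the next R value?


R_next = C + ceil(R_prev / T_hp) * C_hp
ceil(10 / 13) = ceil(0.7692) = 1
Interference = 1 * 4 = 4
R_next = 6 + 4 = 10
R_next = R_prev, so the iteration has converged (response time = 10).

10


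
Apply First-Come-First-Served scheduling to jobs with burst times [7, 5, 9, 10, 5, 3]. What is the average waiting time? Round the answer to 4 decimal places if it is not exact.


FCFS order (as given): [7, 5, 9, 10, 5, 3]
Waiting times:
  Job 1: wait = 0
  Job 2: wait = 7
  Job 3: wait = 12
  Job 4: wait = 21
  Job 5: wait = 31
  Job 6: wait = 36
Sum of waiting times = 107
Average waiting time = 107/6 = 17.8333

17.8333


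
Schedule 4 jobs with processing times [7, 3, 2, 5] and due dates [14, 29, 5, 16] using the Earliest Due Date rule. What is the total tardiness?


Sort by due date (EDD order): [(2, 5), (7, 14), (5, 16), (3, 29)]
Compute completion times and tardiness:
  Job 1: p=2, d=5, C=2, tardiness=max(0,2-5)=0
  Job 2: p=7, d=14, C=9, tardiness=max(0,9-14)=0
  Job 3: p=5, d=16, C=14, tardiness=max(0,14-16)=0
  Job 4: p=3, d=29, C=17, tardiness=max(0,17-29)=0
Total tardiness = 0

0


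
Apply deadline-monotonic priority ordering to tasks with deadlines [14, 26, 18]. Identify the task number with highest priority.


Sort tasks by relative deadline (ascending):
  Task 1: deadline = 14
  Task 3: deadline = 18
  Task 2: deadline = 26
Priority order (highest first): [1, 3, 2]
Highest priority task = 1

1


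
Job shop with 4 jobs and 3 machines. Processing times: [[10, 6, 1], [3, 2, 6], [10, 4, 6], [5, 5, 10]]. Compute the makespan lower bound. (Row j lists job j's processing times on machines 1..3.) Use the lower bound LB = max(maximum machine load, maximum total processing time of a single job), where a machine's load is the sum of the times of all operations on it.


Machine loads:
  Machine 1: 10 + 3 + 10 + 5 = 28
  Machine 2: 6 + 2 + 4 + 5 = 17
  Machine 3: 1 + 6 + 6 + 10 = 23
Max machine load = 28
Job totals:
  Job 1: 17
  Job 2: 11
  Job 3: 20
  Job 4: 20
Max job total = 20
Lower bound = max(28, 20) = 28

28


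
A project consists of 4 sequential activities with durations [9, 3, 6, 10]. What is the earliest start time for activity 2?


Activity 2 starts after activities 1 through 1 complete.
Predecessor durations: [9]
ES = 9 = 9

9


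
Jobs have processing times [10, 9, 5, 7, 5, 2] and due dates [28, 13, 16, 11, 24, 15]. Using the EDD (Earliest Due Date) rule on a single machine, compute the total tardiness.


Sort by due date (EDD order): [(7, 11), (9, 13), (2, 15), (5, 16), (5, 24), (10, 28)]
Compute completion times and tardiness:
  Job 1: p=7, d=11, C=7, tardiness=max(0,7-11)=0
  Job 2: p=9, d=13, C=16, tardiness=max(0,16-13)=3
  Job 3: p=2, d=15, C=18, tardiness=max(0,18-15)=3
  Job 4: p=5, d=16, C=23, tardiness=max(0,23-16)=7
  Job 5: p=5, d=24, C=28, tardiness=max(0,28-24)=4
  Job 6: p=10, d=28, C=38, tardiness=max(0,38-28)=10
Total tardiness = 27

27


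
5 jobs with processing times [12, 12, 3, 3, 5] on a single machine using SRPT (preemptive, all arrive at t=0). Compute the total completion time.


Since all jobs arrive at t=0, SRPT equals SPT ordering.
SPT order: [3, 3, 5, 12, 12]
Completion times:
  Job 1: p=3, C=3
  Job 2: p=3, C=6
  Job 3: p=5, C=11
  Job 4: p=12, C=23
  Job 5: p=12, C=35
Total completion time = 3 + 6 + 11 + 23 + 35 = 78

78


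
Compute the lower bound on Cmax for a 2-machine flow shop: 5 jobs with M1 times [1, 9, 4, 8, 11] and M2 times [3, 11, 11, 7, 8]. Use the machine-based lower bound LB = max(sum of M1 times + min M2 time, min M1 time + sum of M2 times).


LB1 = sum(M1 times) + min(M2 times) = 33 + 3 = 36
LB2 = min(M1 times) + sum(M2 times) = 1 + 40 = 41
Lower bound = max(LB1, LB2) = max(36, 41) = 41

41


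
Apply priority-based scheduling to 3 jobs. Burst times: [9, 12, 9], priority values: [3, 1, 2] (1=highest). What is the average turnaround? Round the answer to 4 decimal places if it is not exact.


Sort by priority (ascending = highest first):
Order: [(1, 12), (2, 9), (3, 9)]
Completion times:
  Priority 1, burst=12, C=12
  Priority 2, burst=9, C=21
  Priority 3, burst=9, C=30
Average turnaround = 63/3 = 21.0

21.0


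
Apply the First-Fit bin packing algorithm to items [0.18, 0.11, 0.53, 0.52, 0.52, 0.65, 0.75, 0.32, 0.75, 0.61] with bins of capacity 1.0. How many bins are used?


Place items sequentially using First-Fit:
  Item 0.18 -> new Bin 1
  Item 0.11 -> Bin 1 (now 0.29)
  Item 0.53 -> Bin 1 (now 0.82)
  Item 0.52 -> new Bin 2
  Item 0.52 -> new Bin 3
  Item 0.65 -> new Bin 4
  Item 0.75 -> new Bin 5
  Item 0.32 -> Bin 2 (now 0.84)
  Item 0.75 -> new Bin 6
  Item 0.61 -> new Bin 7
Total bins used = 7

7


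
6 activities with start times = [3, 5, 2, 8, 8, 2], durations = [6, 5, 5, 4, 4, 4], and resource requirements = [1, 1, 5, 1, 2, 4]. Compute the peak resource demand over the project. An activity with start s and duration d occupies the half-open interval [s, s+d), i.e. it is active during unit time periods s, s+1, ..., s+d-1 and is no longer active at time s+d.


Each activity i is active on [start_i, start_i + duration_i).
Compute total resource usage per time slot:
  t=0: active resources = [], total = 0
  t=1: active resources = [], total = 0
  t=2: active resources = [5, 4], total = 9
  t=3: active resources = [1, 5, 4], total = 10
  t=4: active resources = [1, 5, 4], total = 10
  t=5: active resources = [1, 1, 5, 4], total = 11
  t=6: active resources = [1, 1, 5], total = 7
  t=7: active resources = [1, 1], total = 2
  t=8: active resources = [1, 1, 1, 2], total = 5
  t=9: active resources = [1, 1, 2], total = 4
  t=10: active resources = [1, 2], total = 3
  t=11: active resources = [1, 2], total = 3
Peak resource demand = 11

11


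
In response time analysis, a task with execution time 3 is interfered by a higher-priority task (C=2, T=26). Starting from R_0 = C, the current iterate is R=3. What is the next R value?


R_next = C + ceil(R_prev / T_hp) * C_hp
ceil(3 / 26) = ceil(0.1154) = 1
Interference = 1 * 2 = 2
R_next = 3 + 2 = 5

5


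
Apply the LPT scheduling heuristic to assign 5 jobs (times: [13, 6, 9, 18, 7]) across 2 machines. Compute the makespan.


Sort jobs in decreasing order (LPT): [18, 13, 9, 7, 6]
Assign each job to the least loaded machine:
  Machine 1: jobs [18, 7], load = 25
  Machine 2: jobs [13, 9, 6], load = 28
Makespan = max load = 28

28


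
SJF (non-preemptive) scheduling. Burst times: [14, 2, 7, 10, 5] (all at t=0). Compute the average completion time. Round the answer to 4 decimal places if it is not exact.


SJF order (ascending): [2, 5, 7, 10, 14]
Completion times:
  Job 1: burst=2, C=2
  Job 2: burst=5, C=7
  Job 3: burst=7, C=14
  Job 4: burst=10, C=24
  Job 5: burst=14, C=38
Average completion = 85/5 = 17.0

17.0


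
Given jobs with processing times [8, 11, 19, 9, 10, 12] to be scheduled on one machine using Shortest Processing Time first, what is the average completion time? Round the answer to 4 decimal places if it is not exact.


Sort jobs by processing time (SPT order): [8, 9, 10, 11, 12, 19]
Compute completion times sequentially:
  Job 1: processing = 8, completes at 8
  Job 2: processing = 9, completes at 17
  Job 3: processing = 10, completes at 27
  Job 4: processing = 11, completes at 38
  Job 5: processing = 12, completes at 50
  Job 6: processing = 19, completes at 69
Sum of completion times = 209
Average completion time = 209/6 = 34.8333

34.8333


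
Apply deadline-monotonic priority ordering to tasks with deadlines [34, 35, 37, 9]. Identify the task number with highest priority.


Sort tasks by relative deadline (ascending):
  Task 4: deadline = 9
  Task 1: deadline = 34
  Task 2: deadline = 35
  Task 3: deadline = 37
Priority order (highest first): [4, 1, 2, 3]
Highest priority task = 4

4


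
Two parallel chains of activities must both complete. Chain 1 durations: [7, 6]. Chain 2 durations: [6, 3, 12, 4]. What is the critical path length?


Path A total = 7 + 6 = 13
Path B total = 6 + 3 + 12 + 4 = 25
Critical path = longest path = max(13, 25) = 25

25


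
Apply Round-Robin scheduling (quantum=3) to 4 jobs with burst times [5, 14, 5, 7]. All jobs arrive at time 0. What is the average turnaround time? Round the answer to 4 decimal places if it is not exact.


Time quantum = 3
Execution trace:
  J1 runs 3 units, time = 3
  J2 runs 3 units, time = 6
  J3 runs 3 units, time = 9
  J4 runs 3 units, time = 12
  J1 runs 2 units, time = 14
  J2 runs 3 units, time = 17
  J3 runs 2 units, time = 19
  J4 runs 3 units, time = 22
  J2 runs 3 units, time = 25
  J4 runs 1 units, time = 26
  J2 runs 3 units, time = 29
  J2 runs 2 units, time = 31
Finish times: [14, 31, 19, 26]
Average turnaround = 90/4 = 22.5

22.5


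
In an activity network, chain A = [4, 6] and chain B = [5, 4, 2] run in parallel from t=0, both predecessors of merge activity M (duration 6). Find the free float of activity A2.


ES(A2) = sum of predecessors on chain A = 4
EF(A2) = ES + duration = 4 + 6 = 10
Successor of A2 is M. ES(M) = max(sum(A), sum(B)) = max(10, 11) = 11
Free float = ES(successor) - EF(current) = 11 - 10 = 1

1


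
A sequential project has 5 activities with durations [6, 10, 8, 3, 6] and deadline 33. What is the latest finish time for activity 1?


LF(activity 1) = deadline - sum of successor durations
Successors: activities 2 through 5 with durations [10, 8, 3, 6]
Sum of successor durations = 27
LF = 33 - 27 = 6

6


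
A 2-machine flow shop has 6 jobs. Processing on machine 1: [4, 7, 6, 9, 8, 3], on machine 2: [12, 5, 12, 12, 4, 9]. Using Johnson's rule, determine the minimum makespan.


Apply Johnson's rule:
  Group 1 (a <= b): [(6, 3, 9), (1, 4, 12), (3, 6, 12), (4, 9, 12)]
  Group 2 (a > b): [(2, 7, 5), (5, 8, 4)]
Optimal job order: [6, 1, 3, 4, 2, 5]
Schedule:
  Job 6: M1 done at 3, M2 done at 12
  Job 1: M1 done at 7, M2 done at 24
  Job 3: M1 done at 13, M2 done at 36
  Job 4: M1 done at 22, M2 done at 48
  Job 2: M1 done at 29, M2 done at 53
  Job 5: M1 done at 37, M2 done at 57
Makespan = 57

57


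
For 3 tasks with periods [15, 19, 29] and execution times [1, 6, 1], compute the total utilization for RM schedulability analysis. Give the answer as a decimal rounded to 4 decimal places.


Compute individual utilizations (exact fractions):
  Task 1: C/T = 1/15 (approx. 0.0667)
  Task 2: C/T = 6/19 (approx. 0.3158)
  Task 3: C/T = 1/29 (approx. 0.0345)
Total utilization U = 1/15 + 6/19 + 1/29 = 3446/8265
Rounded to 4 decimal places: U = 0.4169
RM (Liu & Layland) bound for 3 tasks = 0.779763; compare with U = 3446/8265 (approx. 0.416939)
U <= bound, so schedulable by RM sufficient condition.

0.4169


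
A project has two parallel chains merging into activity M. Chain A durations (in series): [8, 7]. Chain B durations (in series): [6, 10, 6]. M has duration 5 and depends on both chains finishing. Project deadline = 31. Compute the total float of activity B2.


Forward pass: ES(B2) = sum of predecessors on chain B = 6
EF = ES + duration = 6 + 10 = 16
Backward pass: LF(M) = deadline = 31; LS(M) = 31 - 5 = 26
LF(B2) = LS(M) - sum(successors on chain B) = 26 - 6 = 20
LS = LF - duration = 20 - 10 = 10
Total float = LS - ES = 10 - 6 = 4

4


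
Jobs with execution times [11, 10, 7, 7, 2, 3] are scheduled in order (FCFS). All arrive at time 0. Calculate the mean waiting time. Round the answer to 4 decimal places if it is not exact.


FCFS order (as given): [11, 10, 7, 7, 2, 3]
Waiting times:
  Job 1: wait = 0
  Job 2: wait = 11
  Job 3: wait = 21
  Job 4: wait = 28
  Job 5: wait = 35
  Job 6: wait = 37
Sum of waiting times = 132
Average waiting time = 132/6 = 22.0

22.0


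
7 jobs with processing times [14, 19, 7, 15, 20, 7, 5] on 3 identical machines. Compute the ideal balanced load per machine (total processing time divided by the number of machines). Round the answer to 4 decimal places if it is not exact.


Total processing time = 14 + 19 + 7 + 15 + 20 + 7 + 5 = 87
Number of machines = 3
Ideal balanced load = 87 / 3 = 29.0

29.0


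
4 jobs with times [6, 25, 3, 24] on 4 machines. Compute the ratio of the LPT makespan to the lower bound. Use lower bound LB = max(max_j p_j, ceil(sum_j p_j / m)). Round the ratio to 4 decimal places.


LPT order: [25, 24, 6, 3]
Machine loads after assignment: [25, 24, 6, 3]
LPT makespan = 25
Lower bound = max(max_job, ceil(total/4)) = max(25, 15) = 25
Ratio = 25 / 25 = 1.0

1.0


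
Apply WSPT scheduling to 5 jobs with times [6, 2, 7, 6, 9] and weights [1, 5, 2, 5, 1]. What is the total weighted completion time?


Compute p/w ratios and sort ascending (WSPT): [(2, 5), (6, 5), (7, 2), (6, 1), (9, 1)]
Compute weighted completion times:
  Job (p=2,w=5): C=2, w*C=5*2=10
  Job (p=6,w=5): C=8, w*C=5*8=40
  Job (p=7,w=2): C=15, w*C=2*15=30
  Job (p=6,w=1): C=21, w*C=1*21=21
  Job (p=9,w=1): C=30, w*C=1*30=30
Total weighted completion time = 131

131


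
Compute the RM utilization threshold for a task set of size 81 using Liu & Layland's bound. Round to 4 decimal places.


Compute 2^(1/81) = 1.0085940916
Subtract 1: 1.0085940916 - 1 = 0.0085940916
Multiply by n: 81 * 0.0085940916 = 0.6961214196
Round to 4 dp: 0.6961

0.6961


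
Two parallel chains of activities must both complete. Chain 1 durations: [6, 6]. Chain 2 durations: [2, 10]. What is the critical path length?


Path A total = 6 + 6 = 12
Path B total = 2 + 10 = 12
Critical path = longest path = max(12, 12) = 12

12


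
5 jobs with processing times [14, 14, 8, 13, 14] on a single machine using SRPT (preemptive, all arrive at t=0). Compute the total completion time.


Since all jobs arrive at t=0, SRPT equals SPT ordering.
SPT order: [8, 13, 14, 14, 14]
Completion times:
  Job 1: p=8, C=8
  Job 2: p=13, C=21
  Job 3: p=14, C=35
  Job 4: p=14, C=49
  Job 5: p=14, C=63
Total completion time = 8 + 21 + 35 + 49 + 63 = 176

176


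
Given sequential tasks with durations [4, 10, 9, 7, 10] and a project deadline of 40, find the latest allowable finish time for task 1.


LF(activity 1) = deadline - sum of successor durations
Successors: activities 2 through 5 with durations [10, 9, 7, 10]
Sum of successor durations = 36
LF = 40 - 36 = 4

4


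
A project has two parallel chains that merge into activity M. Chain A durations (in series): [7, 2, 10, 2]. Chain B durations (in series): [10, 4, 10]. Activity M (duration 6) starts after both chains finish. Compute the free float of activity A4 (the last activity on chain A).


ES(A4) = sum of predecessors on chain A = 19
EF(A4) = ES + duration = 19 + 2 = 21
Successor of A4 is M. ES(M) = max(sum(A), sum(B)) = max(21, 24) = 24
Free float = ES(successor) - EF(current) = 24 - 21 = 3

3


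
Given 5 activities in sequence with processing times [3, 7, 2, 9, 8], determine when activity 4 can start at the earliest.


Activity 4 starts after activities 1 through 3 complete.
Predecessor durations: [3, 7, 2]
ES = 3 + 7 + 2 = 12

12


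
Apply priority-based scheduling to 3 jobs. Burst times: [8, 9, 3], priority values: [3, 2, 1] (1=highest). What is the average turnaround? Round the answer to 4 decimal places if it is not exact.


Sort by priority (ascending = highest first):
Order: [(1, 3), (2, 9), (3, 8)]
Completion times:
  Priority 1, burst=3, C=3
  Priority 2, burst=9, C=12
  Priority 3, burst=8, C=20
Average turnaround = 35/3 = 11.6667

11.6667


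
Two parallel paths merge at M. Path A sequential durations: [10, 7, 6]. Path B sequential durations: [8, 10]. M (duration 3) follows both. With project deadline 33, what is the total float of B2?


Forward pass: ES(B2) = sum of predecessors on chain B = 8
EF = ES + duration = 8 + 10 = 18
Backward pass: LF(M) = deadline = 33; LS(M) = 33 - 3 = 30
LF(B2) = LS(M) - sum(successors on chain B) = 30 - 0 = 30
LS = LF - duration = 30 - 10 = 20
Total float = LS - ES = 20 - 8 = 12

12


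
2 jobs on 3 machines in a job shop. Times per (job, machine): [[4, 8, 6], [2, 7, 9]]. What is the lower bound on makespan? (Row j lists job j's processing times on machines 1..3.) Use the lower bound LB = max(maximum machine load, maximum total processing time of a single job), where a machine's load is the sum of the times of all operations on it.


Machine loads:
  Machine 1: 4 + 2 = 6
  Machine 2: 8 + 7 = 15
  Machine 3: 6 + 9 = 15
Max machine load = 15
Job totals:
  Job 1: 18
  Job 2: 18
Max job total = 18
Lower bound = max(15, 18) = 18

18


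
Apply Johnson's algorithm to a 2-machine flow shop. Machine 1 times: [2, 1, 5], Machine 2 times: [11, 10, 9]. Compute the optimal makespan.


Apply Johnson's rule:
  Group 1 (a <= b): [(2, 1, 10), (1, 2, 11), (3, 5, 9)]
  Group 2 (a > b): []
Optimal job order: [2, 1, 3]
Schedule:
  Job 2: M1 done at 1, M2 done at 11
  Job 1: M1 done at 3, M2 done at 22
  Job 3: M1 done at 8, M2 done at 31
Makespan = 31

31


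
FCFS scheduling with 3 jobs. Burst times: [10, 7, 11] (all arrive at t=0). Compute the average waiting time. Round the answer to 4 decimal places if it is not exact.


FCFS order (as given): [10, 7, 11]
Waiting times:
  Job 1: wait = 0
  Job 2: wait = 10
  Job 3: wait = 17
Sum of waiting times = 27
Average waiting time = 27/3 = 9.0

9.0


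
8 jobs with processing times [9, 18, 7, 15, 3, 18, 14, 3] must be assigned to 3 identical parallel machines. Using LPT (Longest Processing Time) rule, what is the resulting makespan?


Sort jobs in decreasing order (LPT): [18, 18, 15, 14, 9, 7, 3, 3]
Assign each job to the least loaded machine:
  Machine 1: jobs [18, 9, 3], load = 30
  Machine 2: jobs [18, 7, 3], load = 28
  Machine 3: jobs [15, 14], load = 29
Makespan = max load = 30

30


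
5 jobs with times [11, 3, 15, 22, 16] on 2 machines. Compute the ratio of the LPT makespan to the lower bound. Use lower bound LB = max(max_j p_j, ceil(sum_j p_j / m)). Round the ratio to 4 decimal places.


LPT order: [22, 16, 15, 11, 3]
Machine loads after assignment: [33, 34]
LPT makespan = 34
Lower bound = max(max_job, ceil(total/2)) = max(22, 34) = 34
Ratio = 34 / 34 = 1.0

1.0


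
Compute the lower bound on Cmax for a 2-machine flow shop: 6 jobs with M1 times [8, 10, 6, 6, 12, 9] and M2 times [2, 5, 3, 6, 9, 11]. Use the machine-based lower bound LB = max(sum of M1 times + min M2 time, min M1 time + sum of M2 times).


LB1 = sum(M1 times) + min(M2 times) = 51 + 2 = 53
LB2 = min(M1 times) + sum(M2 times) = 6 + 36 = 42
Lower bound = max(LB1, LB2) = max(53, 42) = 53

53


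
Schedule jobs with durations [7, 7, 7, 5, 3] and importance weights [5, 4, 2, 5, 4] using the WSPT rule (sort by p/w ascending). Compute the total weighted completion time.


Compute p/w ratios and sort ascending (WSPT): [(3, 4), (5, 5), (7, 5), (7, 4), (7, 2)]
Compute weighted completion times:
  Job (p=3,w=4): C=3, w*C=4*3=12
  Job (p=5,w=5): C=8, w*C=5*8=40
  Job (p=7,w=5): C=15, w*C=5*15=75
  Job (p=7,w=4): C=22, w*C=4*22=88
  Job (p=7,w=2): C=29, w*C=2*29=58
Total weighted completion time = 273

273


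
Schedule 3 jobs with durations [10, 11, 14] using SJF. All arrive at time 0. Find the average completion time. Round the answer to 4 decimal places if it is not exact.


SJF order (ascending): [10, 11, 14]
Completion times:
  Job 1: burst=10, C=10
  Job 2: burst=11, C=21
  Job 3: burst=14, C=35
Average completion = 66/3 = 22.0

22.0


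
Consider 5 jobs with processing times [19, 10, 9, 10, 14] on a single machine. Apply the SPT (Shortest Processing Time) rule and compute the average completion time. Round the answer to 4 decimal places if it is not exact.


Sort jobs by processing time (SPT order): [9, 10, 10, 14, 19]
Compute completion times sequentially:
  Job 1: processing = 9, completes at 9
  Job 2: processing = 10, completes at 19
  Job 3: processing = 10, completes at 29
  Job 4: processing = 14, completes at 43
  Job 5: processing = 19, completes at 62
Sum of completion times = 162
Average completion time = 162/5 = 32.4

32.4


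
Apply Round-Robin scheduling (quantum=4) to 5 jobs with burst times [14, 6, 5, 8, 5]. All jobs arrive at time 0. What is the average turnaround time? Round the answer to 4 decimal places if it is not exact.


Time quantum = 4
Execution trace:
  J1 runs 4 units, time = 4
  J2 runs 4 units, time = 8
  J3 runs 4 units, time = 12
  J4 runs 4 units, time = 16
  J5 runs 4 units, time = 20
  J1 runs 4 units, time = 24
  J2 runs 2 units, time = 26
  J3 runs 1 units, time = 27
  J4 runs 4 units, time = 31
  J5 runs 1 units, time = 32
  J1 runs 4 units, time = 36
  J1 runs 2 units, time = 38
Finish times: [38, 26, 27, 31, 32]
Average turnaround = 154/5 = 30.8

30.8


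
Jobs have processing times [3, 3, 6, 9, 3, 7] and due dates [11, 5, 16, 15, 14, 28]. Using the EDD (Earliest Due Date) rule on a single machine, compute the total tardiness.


Sort by due date (EDD order): [(3, 5), (3, 11), (3, 14), (9, 15), (6, 16), (7, 28)]
Compute completion times and tardiness:
  Job 1: p=3, d=5, C=3, tardiness=max(0,3-5)=0
  Job 2: p=3, d=11, C=6, tardiness=max(0,6-11)=0
  Job 3: p=3, d=14, C=9, tardiness=max(0,9-14)=0
  Job 4: p=9, d=15, C=18, tardiness=max(0,18-15)=3
  Job 5: p=6, d=16, C=24, tardiness=max(0,24-16)=8
  Job 6: p=7, d=28, C=31, tardiness=max(0,31-28)=3
Total tardiness = 14

14


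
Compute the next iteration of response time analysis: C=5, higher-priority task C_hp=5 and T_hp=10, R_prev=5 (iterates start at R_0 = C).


R_next = C + ceil(R_prev / T_hp) * C_hp
ceil(5 / 10) = ceil(0.5) = 1
Interference = 1 * 5 = 5
R_next = 5 + 5 = 10

10


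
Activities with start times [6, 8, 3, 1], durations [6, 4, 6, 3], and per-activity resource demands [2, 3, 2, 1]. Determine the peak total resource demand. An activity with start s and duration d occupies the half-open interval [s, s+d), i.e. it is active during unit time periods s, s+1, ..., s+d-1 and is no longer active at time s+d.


Each activity i is active on [start_i, start_i + duration_i).
Compute total resource usage per time slot:
  t=0: active resources = [], total = 0
  t=1: active resources = [1], total = 1
  t=2: active resources = [1], total = 1
  t=3: active resources = [2, 1], total = 3
  t=4: active resources = [2], total = 2
  t=5: active resources = [2], total = 2
  t=6: active resources = [2, 2], total = 4
  t=7: active resources = [2, 2], total = 4
  t=8: active resources = [2, 3, 2], total = 7
  t=9: active resources = [2, 3], total = 5
  t=10: active resources = [2, 3], total = 5
  t=11: active resources = [2, 3], total = 5
Peak resource demand = 7

7


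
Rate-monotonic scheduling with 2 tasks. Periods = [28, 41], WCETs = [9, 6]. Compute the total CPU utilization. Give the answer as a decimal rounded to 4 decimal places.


Compute individual utilizations (exact fractions):
  Task 1: C/T = 9/28 (approx. 0.3214)
  Task 2: C/T = 6/41 (approx. 0.1463)
Total utilization U = 9/28 + 6/41 = 537/1148
Rounded to 4 decimal places: U = 0.4678
RM (Liu & Layland) bound for 2 tasks = 0.828427; compare with U = 537/1148 (approx. 0.467770)
U <= bound, so schedulable by RM sufficient condition.

0.4678


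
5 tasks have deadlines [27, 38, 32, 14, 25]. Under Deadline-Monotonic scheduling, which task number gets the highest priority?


Sort tasks by relative deadline (ascending):
  Task 4: deadline = 14
  Task 5: deadline = 25
  Task 1: deadline = 27
  Task 3: deadline = 32
  Task 2: deadline = 38
Priority order (highest first): [4, 5, 1, 3, 2]
Highest priority task = 4

4


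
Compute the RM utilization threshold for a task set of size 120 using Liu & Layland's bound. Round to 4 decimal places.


Compute 2^(1/120) = 1.0057929411
Subtract 1: 1.0057929411 - 1 = 0.0057929411
Multiply by n: 120 * 0.0057929411 = 0.6951529320
Round to 4 dp: 0.6952

0.6952


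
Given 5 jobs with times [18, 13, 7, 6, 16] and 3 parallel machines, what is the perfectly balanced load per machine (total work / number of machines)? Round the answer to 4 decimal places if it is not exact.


Total processing time = 18 + 13 + 7 + 6 + 16 = 60
Number of machines = 3
Ideal balanced load = 60 / 3 = 20.0

20.0


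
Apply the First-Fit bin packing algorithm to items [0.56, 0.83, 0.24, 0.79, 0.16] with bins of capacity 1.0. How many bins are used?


Place items sequentially using First-Fit:
  Item 0.56 -> new Bin 1
  Item 0.83 -> new Bin 2
  Item 0.24 -> Bin 1 (now 0.8)
  Item 0.79 -> new Bin 3
  Item 0.16 -> Bin 1 (now 0.96)
Total bins used = 3

3


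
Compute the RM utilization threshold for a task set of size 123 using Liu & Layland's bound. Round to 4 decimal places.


Compute 2^(1/123) = 1.0056512513
Subtract 1: 1.0056512513 - 1 = 0.0056512513
Multiply by n: 123 * 0.0056512513 = 0.6951039099
Round to 4 dp: 0.6951

0.6951


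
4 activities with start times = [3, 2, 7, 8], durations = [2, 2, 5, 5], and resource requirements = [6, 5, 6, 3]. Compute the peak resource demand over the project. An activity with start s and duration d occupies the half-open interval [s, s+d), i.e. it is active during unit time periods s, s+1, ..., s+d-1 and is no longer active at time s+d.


Each activity i is active on [start_i, start_i + duration_i).
Compute total resource usage per time slot:
  t=0: active resources = [], total = 0
  t=1: active resources = [], total = 0
  t=2: active resources = [5], total = 5
  t=3: active resources = [6, 5], total = 11
  t=4: active resources = [6], total = 6
  t=5: active resources = [], total = 0
  t=6: active resources = [], total = 0
  t=7: active resources = [6], total = 6
  t=8: active resources = [6, 3], total = 9
  t=9: active resources = [6, 3], total = 9
  t=10: active resources = [6, 3], total = 9
  t=11: active resources = [6, 3], total = 9
  t=12: active resources = [3], total = 3
Peak resource demand = 11

11


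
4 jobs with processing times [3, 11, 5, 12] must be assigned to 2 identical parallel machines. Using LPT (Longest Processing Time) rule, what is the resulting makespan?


Sort jobs in decreasing order (LPT): [12, 11, 5, 3]
Assign each job to the least loaded machine:
  Machine 1: jobs [12, 3], load = 15
  Machine 2: jobs [11, 5], load = 16
Makespan = max load = 16

16


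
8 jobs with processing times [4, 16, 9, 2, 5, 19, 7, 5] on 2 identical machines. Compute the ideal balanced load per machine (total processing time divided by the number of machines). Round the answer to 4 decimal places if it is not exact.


Total processing time = 4 + 16 + 9 + 2 + 5 + 19 + 7 + 5 = 67
Number of machines = 2
Ideal balanced load = 67 / 2 = 33.5

33.5


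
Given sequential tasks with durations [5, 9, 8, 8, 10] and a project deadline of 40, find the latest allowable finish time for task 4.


LF(activity 4) = deadline - sum of successor durations
Successors: activities 5 through 5 with durations [10]
Sum of successor durations = 10
LF = 40 - 10 = 30

30


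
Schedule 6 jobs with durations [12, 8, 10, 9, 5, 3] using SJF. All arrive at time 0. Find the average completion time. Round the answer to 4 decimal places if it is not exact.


SJF order (ascending): [3, 5, 8, 9, 10, 12]
Completion times:
  Job 1: burst=3, C=3
  Job 2: burst=5, C=8
  Job 3: burst=8, C=16
  Job 4: burst=9, C=25
  Job 5: burst=10, C=35
  Job 6: burst=12, C=47
Average completion = 134/6 = 22.3333

22.3333


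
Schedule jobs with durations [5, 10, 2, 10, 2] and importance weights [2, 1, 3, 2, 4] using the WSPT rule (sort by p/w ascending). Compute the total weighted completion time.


Compute p/w ratios and sort ascending (WSPT): [(2, 4), (2, 3), (5, 2), (10, 2), (10, 1)]
Compute weighted completion times:
  Job (p=2,w=4): C=2, w*C=4*2=8
  Job (p=2,w=3): C=4, w*C=3*4=12
  Job (p=5,w=2): C=9, w*C=2*9=18
  Job (p=10,w=2): C=19, w*C=2*19=38
  Job (p=10,w=1): C=29, w*C=1*29=29
Total weighted completion time = 105

105


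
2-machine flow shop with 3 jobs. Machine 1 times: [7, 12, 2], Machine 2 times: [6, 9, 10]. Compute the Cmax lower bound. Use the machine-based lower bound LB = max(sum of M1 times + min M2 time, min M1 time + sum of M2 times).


LB1 = sum(M1 times) + min(M2 times) = 21 + 6 = 27
LB2 = min(M1 times) + sum(M2 times) = 2 + 25 = 27
Lower bound = max(LB1, LB2) = max(27, 27) = 27

27


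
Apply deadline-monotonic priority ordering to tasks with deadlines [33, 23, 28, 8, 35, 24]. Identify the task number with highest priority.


Sort tasks by relative deadline (ascending):
  Task 4: deadline = 8
  Task 2: deadline = 23
  Task 6: deadline = 24
  Task 3: deadline = 28
  Task 1: deadline = 33
  Task 5: deadline = 35
Priority order (highest first): [4, 2, 6, 3, 1, 5]
Highest priority task = 4

4


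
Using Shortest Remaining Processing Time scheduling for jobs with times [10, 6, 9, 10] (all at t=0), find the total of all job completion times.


Since all jobs arrive at t=0, SRPT equals SPT ordering.
SPT order: [6, 9, 10, 10]
Completion times:
  Job 1: p=6, C=6
  Job 2: p=9, C=15
  Job 3: p=10, C=25
  Job 4: p=10, C=35
Total completion time = 6 + 15 + 25 + 35 = 81

81


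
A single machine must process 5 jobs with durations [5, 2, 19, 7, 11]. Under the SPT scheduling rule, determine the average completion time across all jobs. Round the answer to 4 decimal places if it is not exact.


Sort jobs by processing time (SPT order): [2, 5, 7, 11, 19]
Compute completion times sequentially:
  Job 1: processing = 2, completes at 2
  Job 2: processing = 5, completes at 7
  Job 3: processing = 7, completes at 14
  Job 4: processing = 11, completes at 25
  Job 5: processing = 19, completes at 44
Sum of completion times = 92
Average completion time = 92/5 = 18.4

18.4


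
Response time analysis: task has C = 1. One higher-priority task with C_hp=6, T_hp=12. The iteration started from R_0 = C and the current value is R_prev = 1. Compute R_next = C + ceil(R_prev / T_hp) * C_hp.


R_next = C + ceil(R_prev / T_hp) * C_hp
ceil(1 / 12) = ceil(0.0833) = 1
Interference = 1 * 6 = 6
R_next = 1 + 6 = 7

7


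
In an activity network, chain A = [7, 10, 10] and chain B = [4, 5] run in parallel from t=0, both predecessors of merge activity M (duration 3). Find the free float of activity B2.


ES(B2) = sum of predecessors on chain B = 4
EF(B2) = ES + duration = 4 + 5 = 9
Successor of B2 is M. ES(M) = max(sum(A), sum(B)) = max(27, 9) = 27
Free float = ES(successor) - EF(current) = 27 - 9 = 18

18


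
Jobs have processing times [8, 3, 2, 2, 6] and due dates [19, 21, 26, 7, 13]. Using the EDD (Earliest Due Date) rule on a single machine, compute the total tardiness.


Sort by due date (EDD order): [(2, 7), (6, 13), (8, 19), (3, 21), (2, 26)]
Compute completion times and tardiness:
  Job 1: p=2, d=7, C=2, tardiness=max(0,2-7)=0
  Job 2: p=6, d=13, C=8, tardiness=max(0,8-13)=0
  Job 3: p=8, d=19, C=16, tardiness=max(0,16-19)=0
  Job 4: p=3, d=21, C=19, tardiness=max(0,19-21)=0
  Job 5: p=2, d=26, C=21, tardiness=max(0,21-26)=0
Total tardiness = 0

0


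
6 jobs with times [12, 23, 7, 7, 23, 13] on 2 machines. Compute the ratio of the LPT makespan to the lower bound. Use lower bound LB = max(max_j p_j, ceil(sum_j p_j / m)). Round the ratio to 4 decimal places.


LPT order: [23, 23, 13, 12, 7, 7]
Machine loads after assignment: [43, 42]
LPT makespan = 43
Lower bound = max(max_job, ceil(total/2)) = max(23, 43) = 43
Ratio = 43 / 43 = 1.0

1.0


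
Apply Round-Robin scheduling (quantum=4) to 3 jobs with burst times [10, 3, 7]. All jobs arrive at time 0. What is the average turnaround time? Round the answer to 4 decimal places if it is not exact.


Time quantum = 4
Execution trace:
  J1 runs 4 units, time = 4
  J2 runs 3 units, time = 7
  J3 runs 4 units, time = 11
  J1 runs 4 units, time = 15
  J3 runs 3 units, time = 18
  J1 runs 2 units, time = 20
Finish times: [20, 7, 18]
Average turnaround = 45/3 = 15.0

15.0


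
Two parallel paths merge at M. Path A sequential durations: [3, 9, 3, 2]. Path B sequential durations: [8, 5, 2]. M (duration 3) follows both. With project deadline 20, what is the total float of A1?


Forward pass: ES(A1) = sum of predecessors on chain A = 0
EF = ES + duration = 0 + 3 = 3
Backward pass: LF(M) = deadline = 20; LS(M) = 20 - 3 = 17
LF(A1) = LS(M) - sum(successors on chain A) = 17 - 14 = 3
LS = LF - duration = 3 - 3 = 0
Total float = LS - ES = 0 - 0 = 0

0


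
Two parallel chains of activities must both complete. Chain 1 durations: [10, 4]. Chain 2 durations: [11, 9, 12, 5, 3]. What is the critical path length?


Path A total = 10 + 4 = 14
Path B total = 11 + 9 + 12 + 5 + 3 = 40
Critical path = longest path = max(14, 40) = 40

40


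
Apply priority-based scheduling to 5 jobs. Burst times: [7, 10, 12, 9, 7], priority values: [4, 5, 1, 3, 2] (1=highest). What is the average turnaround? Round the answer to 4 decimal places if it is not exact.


Sort by priority (ascending = highest first):
Order: [(1, 12), (2, 7), (3, 9), (4, 7), (5, 10)]
Completion times:
  Priority 1, burst=12, C=12
  Priority 2, burst=7, C=19
  Priority 3, burst=9, C=28
  Priority 4, burst=7, C=35
  Priority 5, burst=10, C=45
Average turnaround = 139/5 = 27.8

27.8


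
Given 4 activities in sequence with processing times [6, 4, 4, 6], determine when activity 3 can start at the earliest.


Activity 3 starts after activities 1 through 2 complete.
Predecessor durations: [6, 4]
ES = 6 + 4 = 10

10


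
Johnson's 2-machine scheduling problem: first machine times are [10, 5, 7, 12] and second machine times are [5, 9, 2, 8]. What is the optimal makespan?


Apply Johnson's rule:
  Group 1 (a <= b): [(2, 5, 9)]
  Group 2 (a > b): [(4, 12, 8), (1, 10, 5), (3, 7, 2)]
Optimal job order: [2, 4, 1, 3]
Schedule:
  Job 2: M1 done at 5, M2 done at 14
  Job 4: M1 done at 17, M2 done at 25
  Job 1: M1 done at 27, M2 done at 32
  Job 3: M1 done at 34, M2 done at 36
Makespan = 36

36


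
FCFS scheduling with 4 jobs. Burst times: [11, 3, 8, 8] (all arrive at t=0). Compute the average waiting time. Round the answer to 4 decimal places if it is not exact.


FCFS order (as given): [11, 3, 8, 8]
Waiting times:
  Job 1: wait = 0
  Job 2: wait = 11
  Job 3: wait = 14
  Job 4: wait = 22
Sum of waiting times = 47
Average waiting time = 47/4 = 11.75

11.75


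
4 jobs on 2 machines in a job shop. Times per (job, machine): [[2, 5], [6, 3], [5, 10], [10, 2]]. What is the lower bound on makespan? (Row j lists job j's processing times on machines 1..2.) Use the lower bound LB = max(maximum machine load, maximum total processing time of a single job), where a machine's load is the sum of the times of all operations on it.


Machine loads:
  Machine 1: 2 + 6 + 5 + 10 = 23
  Machine 2: 5 + 3 + 10 + 2 = 20
Max machine load = 23
Job totals:
  Job 1: 7
  Job 2: 9
  Job 3: 15
  Job 4: 12
Max job total = 15
Lower bound = max(23, 15) = 23

23


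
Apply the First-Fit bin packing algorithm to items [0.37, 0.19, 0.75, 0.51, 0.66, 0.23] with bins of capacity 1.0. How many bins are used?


Place items sequentially using First-Fit:
  Item 0.37 -> new Bin 1
  Item 0.19 -> Bin 1 (now 0.56)
  Item 0.75 -> new Bin 2
  Item 0.51 -> new Bin 3
  Item 0.66 -> new Bin 4
  Item 0.23 -> Bin 1 (now 0.79)
Total bins used = 4

4


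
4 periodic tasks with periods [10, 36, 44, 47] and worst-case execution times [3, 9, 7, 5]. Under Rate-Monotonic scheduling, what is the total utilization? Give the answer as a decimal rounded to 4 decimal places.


Compute individual utilizations (exact fractions):
  Task 1: C/T = 3/10 (approx. 0.3)
  Task 2: C/T = 9/36 = 1/4 (approx. 0.25)
  Task 3: C/T = 7/44 (approx. 0.1591)
  Task 4: C/T = 5/47 (approx. 0.1064)
Total utilization U = 3/10 + 1/4 + 7/44 + 5/47 = 2108/2585
Rounded to 4 decimal places: U = 0.8155
RM (Liu & Layland) bound for 4 tasks = 0.756828; compare with U = 2108/2585 (approx. 0.815474)
bound < U <= 1, so the RM sufficient condition is not met (inconclusive; an exact test such as response-time analysis is needed).

0.8155


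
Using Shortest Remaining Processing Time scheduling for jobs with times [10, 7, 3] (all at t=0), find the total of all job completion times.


Since all jobs arrive at t=0, SRPT equals SPT ordering.
SPT order: [3, 7, 10]
Completion times:
  Job 1: p=3, C=3
  Job 2: p=7, C=10
  Job 3: p=10, C=20
Total completion time = 3 + 10 + 20 = 33

33


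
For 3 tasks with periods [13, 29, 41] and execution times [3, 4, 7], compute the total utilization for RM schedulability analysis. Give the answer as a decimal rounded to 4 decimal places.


Compute individual utilizations (exact fractions):
  Task 1: C/T = 3/13 (approx. 0.2308)
  Task 2: C/T = 4/29 (approx. 0.1379)
  Task 3: C/T = 7/41 (approx. 0.1707)
Total utilization U = 3/13 + 4/29 + 7/41 = 8338/15457
Rounded to 4 decimal places: U = 0.5394
RM (Liu & Layland) bound for 3 tasks = 0.779763; compare with U = 8338/15457 (approx. 0.539432)
U <= bound, so schedulable by RM sufficient condition.

0.5394
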